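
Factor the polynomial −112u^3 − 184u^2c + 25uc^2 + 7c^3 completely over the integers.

Group: 4u(−28u^2 − 53uc − 7c^2) − c(−28u^2 − 53uc − 7c^2); both groups contain (−28u^2 − 53uc − 7c^2), so (4u − c) is a factor with cofactor −28u^2 − 53uc − 7c^2.
The cofactor groups again: −28u^2 − 53uc − 7c^2 = −4u(7u + c) − 7c(7u + c); both groups contain (7u + c), giving −(4u + 7c)(7u + c).

−(4u − c)(4u + 7c)(7u + c)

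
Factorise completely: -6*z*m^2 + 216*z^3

6*z*(6*z - m)*(6*z + m)

Factor out 6*z, leaving 36*z^2 - m^2, which is a difference of two squares.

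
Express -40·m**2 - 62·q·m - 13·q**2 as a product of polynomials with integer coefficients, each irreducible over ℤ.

Group: -13·q·(q + 4·m) - 10·m·(q + 4·m); both groups contain (q + 4·m).

-(13·q + 10·m)·(q + 4·m)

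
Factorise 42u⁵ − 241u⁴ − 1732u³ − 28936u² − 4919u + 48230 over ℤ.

By the rational root theorem, u = 7/6 is a root, so (6u − 7) is a factor; dividing leaves 7u⁴ − 32u³ − 326u² − 5203u − 6890.
Continuing, u = −10/7 is a root, giving the factor (7u + 10) and quotient u³ − 6u² − 38u − 689.
Next, u = 13 is a root, giving the factor (u − 13) and quotient u² + 7u + 53.
The quadratic u² + 7u + 53 has discriminant −163 < 0 and is irreducible over ℤ.

(6u − 7)(7u + 10)(u − 13)(u² + 7u + 53)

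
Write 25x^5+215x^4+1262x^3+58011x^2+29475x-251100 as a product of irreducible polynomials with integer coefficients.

(5x+12)(5x-9)(x+15)(x^2-7x+155)

Testing divisors of the constant over divisors of the leading coefficient, x = 9/5 is a root, giving the factor (5x-9) and quotient 5x^4+52x^3+346x^2+12225x+27900.
Then x = -12/5 is a root, so (5x+12) is a factor; dividing leaves x^3+8x^2+50x+2325.
Next, x = -15 is a root, so (x+15) is a factor; dividing leaves x^2-7x+155.
The quadratic x^2-7x+155 has discriminant -571 < 0 and is irreducible over ℤ.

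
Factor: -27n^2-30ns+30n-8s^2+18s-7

-(3n+2s-1)(9n+4s-7)

Group: -3n(9n+4s-7) + (-2s+1)(9n+4s-7); both groups contain (9n+4s-7).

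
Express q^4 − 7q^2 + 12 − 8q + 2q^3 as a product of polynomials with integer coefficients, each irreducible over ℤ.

(q + 2)(q + 3)(q − 1)(q − 2)

Testing divisors of the constant over divisors of the leading coefficient, q = 2 is a root, so (q − 2) is a factor; dividing leaves q^3 + 4q^2 + q − 6.
Next, q = −2 is a root, so (q + 2) is a factor; dividing leaves q^2 + 2q − 3.
The remaining quadratic factors as (q − 1)(q + 3).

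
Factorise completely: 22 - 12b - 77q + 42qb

(6b - 11)(7q - 2)

Group as (42qb - 77q) + (-12b + 22) = 7q(6b - 11) - 2(6b - 11).
Both groups share the factor (6b - 11).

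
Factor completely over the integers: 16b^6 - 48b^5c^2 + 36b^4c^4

4b^4(2b - 3c^2)^2

Pull out the common factor 4b^4, leaving 4b^2 - 12bc^2 + 9c^4.
Recognize a perfect-square trinomial with the parts 2b and 3c^2.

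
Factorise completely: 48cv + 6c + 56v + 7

(6c + 7)(8v + 1)

Group as (48cv + 6c) + (56v + 7) = 6c(8v + 1) + 7(8v + 1).
Both groups share the factor (8v + 1).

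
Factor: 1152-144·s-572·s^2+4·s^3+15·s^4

Trying the rational-root candidates, s = -6 is a root, so (s+6) divides it; the quotient is 15·s^3-86·s^2-56·s+192.
Next, s = 4/3 is a root, so (3·s-4) is a factor; dividing leaves 5·s^2-22·s-48.
The remaining quadratic factors as (5·s+8)(s-6).

(3·s-4)·(5·s+8)·(s+6)·(s-6)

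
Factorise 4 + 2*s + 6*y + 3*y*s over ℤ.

(3*y + 2)*(s + 2)

Group as (3*y*s + 6*y) + (2*s + 4) = 3*y*(s + 2) + 2*(s + 2).
Both groups share the factor (s + 2).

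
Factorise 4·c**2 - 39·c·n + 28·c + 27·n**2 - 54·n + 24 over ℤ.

(4·c - 3·n + 4)·(c - 9·n + 6)

Group: 4·c·(c - 9·n + 6) + (-3·n + 4)·(c - 9·n + 6); both groups contain (c - 9·n + 6).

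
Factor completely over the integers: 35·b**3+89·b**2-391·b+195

(5·b-3)·(7·b-13)·(b+5)

Trying the rational-root candidates, b = 3/5 is a root, so (5·b-3) divides it; the quotient is 7·b**2+22·b-65.
The remaining quadratic factors as (b+5)(7·b-13).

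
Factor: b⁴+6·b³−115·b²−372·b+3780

Testing divisors of the constant over divisors of the leading coefficient, b = −9 is a root, so (b+9) divides it; the quotient is b³−3·b²−88·b+420.
Then b = −10 is a root, so (b+10) divides it; the quotient is b²−13·b+42.
The remaining quadratic factors as (b−7)(b−6).

(b+10)·(b+9)·(b−6)·(b−7)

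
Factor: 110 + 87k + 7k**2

Need a pair with product 7·110 = 770 and sum 87: that's 77 and 10.
Split the middle term: 7k**2 + 77k + 10k + 110 = 7k(k + 11) + 10(k + 11).

(7k + 10)(k + 11)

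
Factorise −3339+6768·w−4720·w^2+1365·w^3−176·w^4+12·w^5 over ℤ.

By the rational root theorem, w = 3 is a root, so (w−3) divides it; the quotient is 12·w^4−140·w^3+945·w^2−1885·w+1113.
Then w = 7/6 is a root, so (6·w−7) divides it; the quotient is 2·w^3−21·w^2+133·w−159.
Next, w = 3/2 is a root, so (2·w−3) is a factor; dividing leaves w^2−9·w+53.
The quadratic w^2−9·w+53 has discriminant −131 < 0 and is irreducible over ℤ.

(2·w−3)·(6·w−7)·(w−3)·(w^2−9·w+53)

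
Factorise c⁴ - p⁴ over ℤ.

(c + p)(c - p)(c² + p²)

Difference of squares twice: with A = c and B = p, A⁴ − B⁴ = (A² − B²)(A² + B²), and A² − B² factors again.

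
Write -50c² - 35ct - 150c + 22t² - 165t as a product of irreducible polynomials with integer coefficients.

-(10c + 11t)(5c - 2t + 15)

Group: -10c(5c - 2t + 15) - 11t(5c - 2t + 15); both groups contain (5c - 2t + 15).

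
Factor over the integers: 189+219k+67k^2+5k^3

(5k+7)(k+3)(k+9)

By the rational root theorem, k = −3 is a root, so (k+3) divides it; the quotient is 5k^2+52k+63.
The remaining quadratic factors as (5k+7)(k+9).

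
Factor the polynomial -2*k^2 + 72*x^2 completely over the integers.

Pull out the common factor 2; 36*x^2 - k^2 is a difference of squares.

2*(6*x - k)*(6*x + k)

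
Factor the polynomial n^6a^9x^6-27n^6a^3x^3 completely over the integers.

Pull out the common factor n^6a^3x^3, leaving a^6x^3-27.
Recognize a difference of cubes with the parts a^2x and 3.

a^3n^6x^3(a^2x-3)(a^4x^2+3a^2x+9)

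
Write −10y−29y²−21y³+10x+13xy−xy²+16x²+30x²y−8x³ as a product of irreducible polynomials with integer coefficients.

−(2x−7y−5)(4x+3y+2)(x−y)

Group: 2x(−4x²+xy−2x+3y²+2y) + (−7y−5)(−4x²+xy−2x+3y²+2y); both groups contain (−4x²+xy−2x+3y²+2y), so (2x−7y−5) is a factor with cofactor −4x²+xy−2x+3y²+2y.
The cofactor groups again: −4x²+xy−2x+3y²+2y = −4x(x−y) + (−3y−2)(x−y); both groups contain (x−y), giving −(4x+3y+2)(x−y).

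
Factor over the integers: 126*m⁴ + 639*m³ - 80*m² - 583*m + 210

By the rational root theorem, m = 2/3 is a root, so (3*m - 2) divides it; the quotient is 42*m³ + 241*m² + 134*m - 105.
Then m = -5 is a root, so (m + 5) is a factor; dividing leaves 42*m² + 31*m - 21.
The remaining quadratic factors as (6*m + 7)(7*m - 3).

(3*m - 2)*(6*m + 7)*(7*m - 3)*(m + 5)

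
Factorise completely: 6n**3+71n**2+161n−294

(6n−7)(n+6)(n+7)

Testing divisors of the constant over divisors of the leading coefficient, n = 7/6 is a root, so (6n−7) is a factor; dividing leaves n**2+13n+42.
The remaining quadratic factors as (n+6)(n+7).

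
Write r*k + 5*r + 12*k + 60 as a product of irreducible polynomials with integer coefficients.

Group as (r*k + 5*r) + (12*k + 60) = r*(k + 5) + 12*(k + 5).
Both groups share the factor (k + 5).

(k + 5)*(r + 12)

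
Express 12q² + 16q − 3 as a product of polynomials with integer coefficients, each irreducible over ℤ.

Need a pair with product 12·(−3) = −36 and sum 16: that's 18 and −2.
Split the middle term: 12q² + 18q − 2q − 3 = 6q(2q + 3) − (2q + 3).

(2q + 3)(6q − 1)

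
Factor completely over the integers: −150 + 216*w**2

6*(6*w + 5)*(6*w − 5)

Every term has a factor of 6. Then 36*w**2 − 25 = (6*w)² − (5)².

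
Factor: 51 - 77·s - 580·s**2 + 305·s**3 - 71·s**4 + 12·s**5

(3·s + 1)·(4·s - 1)·(s - 3)·(s**2 - 3·s + 17)

By the rational root theorem, s = -1/3 is a root, so (3·s + 1) divides it; the quotient is 4·s**4 - 25·s**3 + 110·s**2 - 230·s + 51.
Continuing, s = 3 is a root, giving the factor (s - 3) and quotient 4·s**3 - 13·s**2 + 71·s - 17.
Then s = 1/4 is a root, giving the factor (4·s - 1) and quotient s**2 - 3·s + 17.
The quadratic s**2 - 3·s + 17 has discriminant -59 < 0 and is irreducible over ℤ.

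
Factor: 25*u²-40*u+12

(5*u-2)*(5*u-6)

Need a pair with product 25·12 = 300 and sum -40: that's -10 and -30.
Split the middle term: 25*u²-10*u - 30*u+12 = 5*u*(5*u-2) - 6*(5*u-2).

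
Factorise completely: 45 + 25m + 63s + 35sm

Group as (35sm + 63s) + (25m + 45) = 7s(5m + 9) + 5(5m + 9).
Both groups share the factor (5m + 9).

(5m + 9)(7s + 5)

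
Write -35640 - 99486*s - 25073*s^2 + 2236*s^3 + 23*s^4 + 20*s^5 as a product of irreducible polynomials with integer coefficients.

Testing divisors of the constant over divisors of the leading coefficient, s = 9 is a root, so (s - 9) divides it; the quotient is 20*s^4 + 203*s^3 + 4063*s^2 + 11494*s + 3960.
Continuing, s = -11/4 is a root, giving the factor (4*s + 11) and quotient 5*s^3 + 37*s^2 + 914*s + 360.
Continuing, s = -2/5 is a root, so (5*s + 2) is a factor; dividing leaves s^2 + 7*s + 180.
The quadratic s^2 + 7*s + 180 has discriminant -671 < 0 and is irreducible over ℤ.

(4*s + 11)*(5*s + 2)*(s - 9)*(s^2 + 7*s + 180)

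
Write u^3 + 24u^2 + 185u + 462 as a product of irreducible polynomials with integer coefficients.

By the rational root theorem, u = −7 is a root, giving the factor (u + 7) and quotient u^2 + 17u + 66.
The remaining quadratic factors as (u + 6)(u + 11).

(u + 11)(u + 6)(u + 7)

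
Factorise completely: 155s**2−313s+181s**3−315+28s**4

By the rational root theorem, s = −7/4 is a root, so (4s+7) divides it; the quotient is 7s**3+33s**2−19s−45.
Next, s = −5 is a root, so (s+5) is a factor; dividing leaves 7s**2−2s−9.
The remaining quadratic factors as (s+1)(7s−9).

(4s+7)(7s−9)(s+1)(s+5)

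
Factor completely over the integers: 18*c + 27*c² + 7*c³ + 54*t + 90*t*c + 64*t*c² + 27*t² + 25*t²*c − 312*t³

Group: 3*t*(−104*t² + 43*t*c + 9*t + 7*c² + 27*c + 18) + c*(−104*t² + 43*t*c + 9*t + 7*c² + 27*c + 18); both groups contain (−104*t² + 43*t*c + 9*t + 7*c² + 27*c + 18), so (3*t + c) is a factor with cofactor −104*t² + 43*t*c + 9*t + 7*c² + 27*c + 18.
The cofactor groups again: −104*t² + 43*t*c + 9*t + 7*c² + 27*c + 18 = −8*t*(13*t − 7*c − 6) + (−c − 3)*(13*t − 7*c − 6); both groups contain (13*t − 7*c − 6), giving −(8*t + c + 3)*(13*t − 7*c − 6).

−(13*t − 7*c − 6)*(3*t + c)*(8*t + c + 3)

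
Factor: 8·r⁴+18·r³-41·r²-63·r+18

Among the possible rational roots, r = -3/2 is a root, so (2·r+3) divides it; the quotient is 4·r³+3·r²-25·r+6.
Next, r = 1/4 is a root, so (4·r-1) divides it; the quotient is r²+r-6.
The remaining quadratic factors as (r+3)(r-2).

(2·r+3)·(4·r-1)·(r+3)·(r-2)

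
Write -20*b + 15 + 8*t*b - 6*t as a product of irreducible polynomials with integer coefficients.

Group as (8*t*b - 6*t) + (-20*b + 15) = 2*t*(4*b - 3) - 5*(4*b - 3).
Both groups share the factor (4*b - 3).

(2*t - 5)*(4*b - 3)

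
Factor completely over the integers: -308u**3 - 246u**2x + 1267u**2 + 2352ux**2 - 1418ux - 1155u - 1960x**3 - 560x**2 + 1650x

Group: 4u(-77u**2 + 208ux + 105u - 140x**2 - 150x) + (14x - 11)(-77u**2 + 208ux + 105u - 140x**2 - 150x); both groups contain (-77u**2 + 208ux + 105u - 140x**2 - 150x), so (4u + 14x - 11) is a factor with cofactor -77u**2 + 208ux + 105u - 140x**2 - 150x.
The cofactor groups again: -77u**2 + 208ux + 105u - 140x**2 - 150x = -11u(7u - 10x) + (14x + 15)(7u - 10x); both groups contain (7u - 10x), giving -(11u - 14x - 15)(7u - 10x).

-(11u - 14x - 15)(4u + 14x - 11)(7u - 10x)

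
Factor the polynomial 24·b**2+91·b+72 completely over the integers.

Need a pair with product 24·72 = 1728 and sum 91: that's 27 and 64.
Split the middle term: 24·b**2+27·b + 64·b+72 = 3·b·(8·b+9) + 8·(8·b+9).

(3·b+8)·(8·b+9)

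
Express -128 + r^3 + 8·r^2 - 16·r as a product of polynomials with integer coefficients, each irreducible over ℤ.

(r + 4)·(r + 8)·(r - 4)

Trying the rational-root candidates, r = -8 is a root, so (r + 8) is a factor; dividing leaves r^2 - 16.
The remaining quadratic factors as (r + 4)(r - 4).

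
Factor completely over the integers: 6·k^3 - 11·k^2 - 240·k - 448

Among the possible rational roots, k = 8 is a root, so (k - 8) divides it; the quotient is 6·k^2 + 37·k + 56.
The remaining quadratic factors as (3·k + 8)(2·k + 7).

(2·k + 7)·(3·k + 8)·(k - 8)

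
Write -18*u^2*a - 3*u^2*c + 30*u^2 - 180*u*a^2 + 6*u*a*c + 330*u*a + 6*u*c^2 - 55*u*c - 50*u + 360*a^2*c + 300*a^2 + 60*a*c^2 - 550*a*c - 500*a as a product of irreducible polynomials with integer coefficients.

Group: u*(-18*u*a - 3*u*c + 30*u + 36*a*c + 30*a + 6*c^2 - 55*c - 50) + 10*a*(-18*u*a - 3*u*c + 30*u + 36*a*c + 30*a + 6*c^2 - 55*c - 50); both groups contain (-18*u*a - 3*u*c + 30*u + 36*a*c + 30*a + 6*c^2 - 55*c - 50), so (u + 10*a) is a factor with cofactor -18*u*a - 3*u*c + 30*u + 36*a*c + 30*a + 6*c^2 - 55*c - 50.
The cofactor groups again: -18*u*a - 3*u*c + 30*u + 36*a*c + 30*a + 6*c^2 - 55*c - 50 = -3*u*(6*a + c - 10) + (6*c + 5)*(6*a + c - 10); both groups contain (6*a + c - 10), giving -(3*u - 6*c - 5)*(6*a + c - 10).

-(3*u - 6*c - 5)*(u + 10*a)*(6*a + c - 10)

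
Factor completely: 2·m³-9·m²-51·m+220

(2·m-11)·(m+5)·(m-4)

Trying the rational-root candidates, m = -5 is a root, so (m+5) is a factor; dividing leaves 2·m²-19·m+44.
The remaining quadratic factors as (m-4)(2·m-11).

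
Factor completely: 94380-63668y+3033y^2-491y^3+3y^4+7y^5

(7y-11)(y+13)(y-10)(y^2-y+66)

Among the possible rational roots, y = -13 is a root, so (y+13) divides it; the quotient is 7y^4-88y^3+653y^2-5456y+7260.
Then y = 11/7 is a root, so (7y-11) is a factor; dividing leaves y^3-11y^2+76y-660.
Next, y = 10 is a root, giving the factor (y-10) and quotient y^2-y+66.
The quadratic y^2-y+66 has discriminant -263 < 0 and is irreducible over ℤ.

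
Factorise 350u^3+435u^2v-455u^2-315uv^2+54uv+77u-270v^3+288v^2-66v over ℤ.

Group: 7u(50u^2+105uv-65u+45v^2-48v+11) - 6v(50u^2+105uv-65u+45v^2-48v+11); both groups contain (50u^2+105uv-65u+45v^2-48v+11), so (7u-6v) is a factor with cofactor 50u^2+105uv-65u+45v^2-48v+11.
The cofactor groups again: 50u^2+105uv-65u+45v^2-48v+11 = 10u(5u+3v-1) + (15v-11)(5u+3v-1); both groups contain (5u+3v-1), giving (10u+15v-11)(5u+3v-1).

(10u+15v-11)(5u+3v-1)(7u-6v)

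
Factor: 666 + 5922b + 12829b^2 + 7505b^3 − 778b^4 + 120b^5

(4b + 3)(5b + 3)(6b + 1)(b^2 − 8b + 74)

Among the possible rational roots, b = −3/4 is a root, so (4b + 3) is a factor; dividing leaves 30b^4 − 217b^3 + 2039b^2 + 1678b + 222.
Then b = −1/6 is a root, so (6b + 1) divides it; the quotient is 5b^3 − 37b^2 + 346b + 222.
Then b = −3/5 is a root, giving the factor (5b + 3) and quotient b^2 − 8b + 74.
The quadratic b^2 − 8b + 74 has discriminant −232 < 0 and is irreducible over ℤ.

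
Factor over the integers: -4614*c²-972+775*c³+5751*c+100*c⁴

By the rational root theorem, c = 9/5 is a root, giving the factor (5*c-9) and quotient 20*c³+191*c²-579*c+108.
Continuing, c = -12 is a root, so (c+12) is a factor; dividing leaves 20*c²-49*c+9.
The remaining quadratic factors as (5*c-1)(4*c-9).

(4*c-9)*(5*c-1)*(5*c-9)*(c+12)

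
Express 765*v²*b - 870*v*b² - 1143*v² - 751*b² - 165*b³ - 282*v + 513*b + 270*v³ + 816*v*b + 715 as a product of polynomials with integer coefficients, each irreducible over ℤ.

Group: 6*v*(45*v² + 120*v*b - 228*v - 165*b² + 74*b + 143) + (b + 5)*(45*v² + 120*v*b - 228*v - 165*b² + 74*b + 143); both groups contain (45*v² + 120*v*b - 228*v - 165*b² + 74*b + 143), so (6*v + b + 5) is a factor with cofactor 45*v² + 120*v*b - 228*v - 165*b² + 74*b + 143.
The cofactor groups again: 45*v² + 120*v*b - 228*v - 165*b² + 74*b + 143 = 3*v*(15*v - 15*b - 11) + (11*b - 13)*(15*v - 15*b - 11); both groups contain (15*v - 15*b - 11), giving (3*v + 11*b - 13)*(15*v - 15*b - 11).

(15*v - 15*b - 11)*(3*v + 11*b - 13)*(6*v + b + 5)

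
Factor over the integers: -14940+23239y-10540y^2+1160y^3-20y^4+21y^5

Trying the rational-root candidates, y = 5/3 is a root, giving the factor (3y-5) and quotient 7y^4+5y^3+395y^2-2855y+2988.
Next, y = 4 is a root, so (y-4) is a factor; dividing leaves 7y^3+33y^2+527y-747.
Next, y = 9/7 is a root, so (7y-9) is a factor; dividing leaves y^2+6y+83.
The quadratic y^2+6y+83 has discriminant -296 < 0 and is irreducible over ℤ.

(3y-5)(7y-9)(y-4)(y^2+6y+83)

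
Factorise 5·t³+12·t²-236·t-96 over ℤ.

(5·t+2)·(t+8)·(t-6)

Trying the rational-root candidates, t = -8 is a root, so (t+8) is a factor; dividing leaves 5·t²-28·t-12.
The remaining quadratic factors as (5·t+2)(t-6).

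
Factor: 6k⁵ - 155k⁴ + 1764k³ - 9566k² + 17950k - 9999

(6k - 11)(k - 1)(k - 9)(k² - 14k + 101)

Testing divisors of the constant over divisors of the leading coefficient, k = 11/6 is a root, so (6k - 11) divides it; the quotient is k⁴ - 24k³ + 250k² - 1136k + 909.
Continuing, k = 9 is a root, so (k - 9) divides it; the quotient is k³ - 15k² + 115k - 101.
Next, k = 1 is a root, so (k - 1) is a factor; dividing leaves k² - 14k + 101.
The quadratic k² - 14k + 101 has discriminant -208 < 0 and is irreducible over ℤ.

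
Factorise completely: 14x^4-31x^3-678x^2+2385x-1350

Trying the rational-root candidates, x = 5/7 is a root, so (7x-5) is a factor; dividing leaves 2x^3-3x^2-99x+270.
Then x = 6 is a root, so (x-6) divides it; the quotient is 2x^2+9x-45.
The remaining quadratic factors as (x-3)(2x+15).

(2x+15)(7x-5)(x-3)(x-6)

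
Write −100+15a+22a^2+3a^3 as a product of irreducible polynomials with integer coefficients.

By the rational root theorem, a = −5 is a root, so (a+5) is a factor; dividing leaves 3a^2+7a−20.
The remaining quadratic factors as (3a−5)(a+4).

(3a−5)(a+4)(a+5)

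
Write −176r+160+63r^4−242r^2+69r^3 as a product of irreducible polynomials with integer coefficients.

Trying the rational-root candidates, r = −2 is a root, giving the factor (r+2) and quotient 63r^3−57r^2−128r+80.
Next, r = 4/7 is a root, giving the factor (7r−4) and quotient 9r^2−3r−20.
The remaining quadratic factors as (3r+4)(3r−5).

(3r+4)(3r−5)(7r−4)(r+2)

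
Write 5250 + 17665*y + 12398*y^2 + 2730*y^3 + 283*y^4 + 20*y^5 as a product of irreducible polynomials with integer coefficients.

(4*y + 7)*(5*y + 2)*(y + 5)*(y^2 + 7*y + 75)

By the rational root theorem, y = -2/5 is a root, giving the factor (5*y + 2) and quotient 4*y^4 + 55*y^3 + 524*y^2 + 2270*y + 2625.
Then y = -5 is a root, so (y + 5) divides it; the quotient is 4*y^3 + 35*y^2 + 349*y + 525.
Next, y = -7/4 is a root, giving the factor (4*y + 7) and quotient y^2 + 7*y + 75.
The quadratic y^2 + 7*y + 75 has discriminant -251 < 0 and is irreducible over ℤ.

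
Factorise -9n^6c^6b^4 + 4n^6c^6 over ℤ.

Pull out the common factor n^6c^6, leaving -9b^4 + 4.
Recognize a difference of squares with the parts 2 and 3b^2.

-c^6n^6(3b^2 + 2)(3b^2 - 2)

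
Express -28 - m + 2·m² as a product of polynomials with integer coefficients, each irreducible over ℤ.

(2·m + 7)·(m - 4)

Need a pair with product 2·(-28) = -56 and sum -1: that's 7 and -8.
Split the middle term: 2·m² + 7·m - 8·m - 28 = m·(2·m + 7) - 4·(2·m + 7).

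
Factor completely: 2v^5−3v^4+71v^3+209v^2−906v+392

Among the possible rational roots, v = −4 is a root, so (v+4) is a factor; dividing leaves 2v^4−11v^3+115v^2−251v+98.
Then v = 2 is a root, so (v−2) is a factor; dividing leaves 2v^3−7v^2+101v−49.
Then v = 1/2 is a root, so (2v−1) is a factor; dividing leaves v^2−3v+49.
The quadratic v^2−3v+49 has discriminant −187 < 0 and is irreducible over ℤ.

(2v−1)(v+4)(v−2)(v^2−3v+49)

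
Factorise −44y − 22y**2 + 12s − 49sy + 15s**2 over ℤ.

Group: 3s(5s + 2y + 4) − 11y(5s + 2y + 4); both groups contain (5s + 2y + 4).

(3s − 11y)(5s + 2y + 4)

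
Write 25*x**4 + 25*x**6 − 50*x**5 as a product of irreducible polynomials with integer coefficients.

Pull out the common factor 25*x**4, leaving x**2 − 2*x + 1.
Recognize a perfect-square trinomial with the parts 1 and x.

25*x**4*(x − 1)**2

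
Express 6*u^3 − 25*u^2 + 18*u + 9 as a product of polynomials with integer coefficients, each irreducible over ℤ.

(2*u − 3)*(3*u + 1)*(u − 3)

Testing divisors of the constant over divisors of the leading coefficient, u = 3/2 is a root, so (2*u − 3) divides it; the quotient is 3*u^2 − 8*u − 3.
The remaining quadratic factors as (u − 3)(3*u + 1).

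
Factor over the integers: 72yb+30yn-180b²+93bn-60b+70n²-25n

Group: 12b(6y-15b+14n-5) + 5n(6y-15b+14n-5); both groups contain (6y-15b+14n-5).

(6y-15b+14n-5)(12b+5n)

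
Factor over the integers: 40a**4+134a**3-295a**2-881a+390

(2a-5)(4a+13)(5a-2)(a+3)

Trying the rational-root candidates, a = 5/2 is a root, giving the factor (2a-5) and quotient 20a**3+117a**2+145a-78.
Continuing, a = 2/5 is a root, giving the factor (5a-2) and quotient 4a**2+25a+39.
The remaining quadratic factors as (4a+13)(a+3).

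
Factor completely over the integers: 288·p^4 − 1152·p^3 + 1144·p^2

8·p^2·(6·p − 11)·(6·p − 13)

Pull out the common factor 8·p^2, then factor the remaining trinomial.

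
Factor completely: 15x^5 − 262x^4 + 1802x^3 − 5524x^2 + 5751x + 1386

(3x − 14)(5x + 1)(x − 3)(x^2 − 10x + 33)

Trying the rational-root candidates, x = 14/3 is a root, giving the factor (3x − 14) and quotient 5x^4 − 64x^3 + 302x^2 − 432x − 99.
Next, x = 3 is a root, giving the factor (x − 3) and quotient 5x^3 − 49x^2 + 155x + 33.
Then x = −1/5 is a root, so (5x + 1) divides it; the quotient is x^2 − 10x + 33.
The quadratic x^2 − 10x + 33 has discriminant −32 < 0 and is irreducible over ℤ.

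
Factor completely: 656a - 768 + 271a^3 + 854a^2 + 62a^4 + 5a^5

(5a - 3)(a + 2)(a + 8)(a^2 + 3a + 16)

Among the possible rational roots, a = -2 is a root, so (a + 2) divides it; the quotient is 5a^4 + 52a^3 + 167a^2 + 520a - 384.
Then a = -8 is a root, so (a + 8) is a factor; dividing leaves 5a^3 + 12a^2 + 71a - 48.
Next, a = 3/5 is a root, giving the factor (5a - 3) and quotient a^2 + 3a + 16.
The quadratic a^2 + 3a + 16 has discriminant -55 < 0 and is irreducible over ℤ.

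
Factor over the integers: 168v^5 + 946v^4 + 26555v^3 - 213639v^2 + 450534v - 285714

(4v - 13)(6v - 11)(7v - 9)(v^2 + 12v + 222)

Trying the rational-root candidates, v = 13/4 is a root, so (4v - 13) divides it; the quotient is 42v^4 + 373v^3 + 7851v^2 - 27894v + 21978.
Next, v = 11/6 is a root, giving the factor (6v - 11) and quotient 7v^3 + 75v^2 + 1446v - 1998.
Next, v = 9/7 is a root, so (7v - 9) divides it; the quotient is v^2 + 12v + 222.
The quadratic v^2 + 12v + 222 has discriminant -744 < 0 and is irreducible over ℤ.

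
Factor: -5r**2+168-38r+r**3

Among the possible rational roots, r = 4 is a root, so (r-4) divides it; the quotient is r**2-r-42.
The remaining quadratic factors as (r-7)(r+6).

(r+6)(r-4)(r-7)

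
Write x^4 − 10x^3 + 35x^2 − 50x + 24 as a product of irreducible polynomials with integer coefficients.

Among the possible rational roots, x = 3 is a root, giving the factor (x − 3) and quotient x^3 − 7x^2 + 14x − 8.
Continuing, x = 1 is a root, so (x − 1) is a factor; dividing leaves x^2 − 6x + 8.
The remaining quadratic factors as (x − 2)(x − 4).

(x − 1)(x − 2)(x − 3)(x − 4)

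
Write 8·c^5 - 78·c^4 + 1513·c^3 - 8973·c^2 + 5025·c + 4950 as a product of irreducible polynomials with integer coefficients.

Trying the rational-root candidates, c = 5/4 is a root, giving the factor (4·c - 5) and quotient 2·c^4 - 17·c^3 + 357·c^2 - 1797·c - 990.
Continuing, c = 6 is a root, giving the factor (c - 6) and quotient 2·c^3 - 5·c^2 + 327·c + 165.
Then c = -1/2 is a root, so (2·c + 1) divides it; the quotient is c^2 - 3·c + 165.
The quadratic c^2 - 3·c + 165 has discriminant -651 < 0 and is irreducible over ℤ.

(2·c + 1)·(4·c - 5)·(c - 6)·(c^2 - 3·c + 165)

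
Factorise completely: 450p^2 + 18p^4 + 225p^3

9p^2(2p + 5)(p + 10)

Pull out the common factor 9p^2, then factor the remaining trinomial.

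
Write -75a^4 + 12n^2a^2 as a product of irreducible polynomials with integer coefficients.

3a^2(2n - 5a)(2n + 5a)

Pull out the common factor 3a^2; 4n^2 - 25a^2 is a difference of squares.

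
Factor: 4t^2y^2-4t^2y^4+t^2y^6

t^2y^2(y^2-2)^2

Factor out t^2y^2 first: what remains is y^4-4y^2+4.
Recognize a perfect-square trinomial with the parts 2 and y^2.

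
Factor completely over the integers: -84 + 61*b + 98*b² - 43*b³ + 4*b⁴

Among the possible rational roots, b = 7 is a root, giving the factor (b - 7) and quotient 4*b³ - 15*b² - 7*b + 12.
Continuing, b = 4 is a root, giving the factor (b - 4) and quotient 4*b² + b - 3.
The remaining quadratic factors as (4*b - 3)(b + 1).

(4*b - 3)*(b + 1)*(b - 4)*(b - 7)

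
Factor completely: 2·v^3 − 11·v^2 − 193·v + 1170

(2·v − 13)·(v + 10)·(v − 9)

Testing divisors of the constant over divisors of the leading coefficient, v = 13/2 is a root, so (2·v − 13) is a factor; dividing leaves v^2 + v − 90.
The remaining quadratic factors as (v − 9)(v + 10).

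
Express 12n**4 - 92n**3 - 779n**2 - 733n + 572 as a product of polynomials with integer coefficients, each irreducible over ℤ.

(2n - 1)(6n + 11)(n + 4)(n - 13)

By the rational root theorem, n = 1/2 is a root, so (2n - 1) is a factor; dividing leaves 6n**3 - 43n**2 - 411n - 572.
Then n = -11/6 is a root, so (6n + 11) is a factor; dividing leaves n**2 - 9n - 52.
The remaining quadratic factors as (n + 4)(n - 13).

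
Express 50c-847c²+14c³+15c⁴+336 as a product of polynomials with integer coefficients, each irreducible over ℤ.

Testing divisors of the constant over divisors of the leading coefficient, c = 2/3 is a root, so (3c-2) divides it; the quotient is 5c³+8c²-277c-168.
Continuing, c = -3/5 is a root, so (5c+3) is a factor; dividing leaves c²+c-56.
The remaining quadratic factors as (c+8)(c-7).

(3c-2)(5c+3)(c+8)(c-7)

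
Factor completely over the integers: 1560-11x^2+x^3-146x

(x+12)(x-10)(x-13)

Trying the rational-root candidates, x = 10 is a root, giving the factor (x-10) and quotient x^2-x-156.
The remaining quadratic factors as (x-13)(x+12).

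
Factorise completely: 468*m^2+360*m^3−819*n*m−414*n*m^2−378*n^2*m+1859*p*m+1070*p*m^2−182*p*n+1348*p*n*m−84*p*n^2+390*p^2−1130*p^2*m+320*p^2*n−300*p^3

−(10*p−6*n−10*m−13)*(15*p−7*n+4*m)*(2*p+9*m)

Group: 15*p*(−20*p^2+12*p*n−70*p*m+26*p+54*n*m+90*m^2+117*m) + (−7*n+4*m)*(−20*p^2+12*p*n−70*p*m+26*p+54*n*m+90*m^2+117*m); both groups contain (−20*p^2+12*p*n−70*p*m+26*p+54*n*m+90*m^2+117*m), so (15*p−7*n+4*m) is a factor with cofactor −20*p^2+12*p*n−70*p*m+26*p+54*n*m+90*m^2+117*m.
The cofactor groups again: −20*p^2+12*p*n−70*p*m+26*p+54*n*m+90*m^2+117*m = −2*p*(10*p−6*n−10*m−13) − 9*m*(10*p−6*n−10*m−13); both groups contain (10*p−6*n−10*m−13), giving −(2*p+9*m)*(10*p−6*n−10*m−13).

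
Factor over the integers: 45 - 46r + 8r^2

(2r - 9)(4r - 5)

Need a pair with product 8·45 = 360 and sum -46: that's -36 and -10.
Split the middle term: 8r^2 - 36r - 10r + 45 = 4r(2r - 9) - 5(2r - 9).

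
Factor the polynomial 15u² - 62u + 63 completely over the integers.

(3u - 7)(5u - 9)

Need a pair with product 15·63 = 945 and sum -62: that's -35 and -27.
Split the middle term: 15u² - 35u - 27u + 63 = 5u(3u - 7) - 9(3u - 7).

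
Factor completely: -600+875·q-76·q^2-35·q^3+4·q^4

By the rational root theorem, q = 3/4 is a root, giving the factor (4·q-3) and quotient q^3-8·q^2-25·q+200.
Continuing, q = 5 is a root, so (q-5) is a factor; dividing leaves q^2-3·q-40.
The remaining quadratic factors as (q+5)(q-8).

(4·q-3)·(q+5)·(q-5)·(q-8)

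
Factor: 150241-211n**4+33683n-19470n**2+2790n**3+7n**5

(7n+13)(n-13)(n-7)(n**2-12n+127)

Testing divisors of the constant over divisors of the leading coefficient, n = 13 is a root, giving the factor (n-13) and quotient 7n**4-120n**3+1230n**2-3480n-11557.
Continuing, n = -13/7 is a root, giving the factor (7n+13) and quotient n**3-19n**2+211n-889.
Then n = 7 is a root, so (n-7) is a factor; dividing leaves n**2-12n+127.
The quadratic n**2-12n+127 has discriminant -364 < 0 and is irreducible over ℤ.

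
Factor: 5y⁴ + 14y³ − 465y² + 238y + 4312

(5y + 14)(y + 11)(y − 4)(y − 7)

Trying the rational-root candidates, y = −14/5 is a root, so (5y + 14) is a factor; dividing leaves y³ − 93y + 308.
Next, y = 4 is a root, so (y − 4) is a factor; dividing leaves y² + 4y − 77.
The remaining quadratic factors as (y − 7)(y + 11).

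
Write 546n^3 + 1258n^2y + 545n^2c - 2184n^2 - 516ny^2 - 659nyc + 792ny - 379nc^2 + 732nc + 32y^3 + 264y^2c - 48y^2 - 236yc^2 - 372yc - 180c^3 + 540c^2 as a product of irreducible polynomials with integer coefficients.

(13n - y - 9c)(3n + 8y + 4c - 12)(14n - 4y + 5c)

Group: 13n(42n^2 + 100ny + 71nc - 168n - 32y^2 + 24yc + 48y + 20c^2 - 60c) + (-y - 9c)(42n^2 + 100ny + 71nc - 168n - 32y^2 + 24yc + 48y + 20c^2 - 60c); both groups contain (42n^2 + 100ny + 71nc - 168n - 32y^2 + 24yc + 48y + 20c^2 - 60c), so (13n - y - 9c) is a factor with cofactor 42n^2 + 100ny + 71nc - 168n - 32y^2 + 24yc + 48y + 20c^2 - 60c.
The cofactor groups again: 42n^2 + 100ny + 71nc - 168n - 32y^2 + 24yc + 48y + 20c^2 - 60c = 3n(14n - 4y + 5c) + (8y + 4c - 12)(14n - 4y + 5c); both groups contain (14n - 4y + 5c), giving (3n + 8y + 4c - 12)(14n - 4y + 5c).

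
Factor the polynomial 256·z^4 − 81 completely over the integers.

Write as (16·z^2)² − (9)², then factor 16·z^2 − 9 once more.

(4·z + 3)·(4·z − 3)·(16·z^2 + 9)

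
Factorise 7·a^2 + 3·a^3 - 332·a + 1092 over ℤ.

Trying the rational-root candidates, a = 6 is a root, so (a - 6) divides it; the quotient is 3·a^2 + 25·a - 182.
The remaining quadratic factors as (a + 13)(3·a - 14).

(3·a - 14)·(a + 13)·(a - 6)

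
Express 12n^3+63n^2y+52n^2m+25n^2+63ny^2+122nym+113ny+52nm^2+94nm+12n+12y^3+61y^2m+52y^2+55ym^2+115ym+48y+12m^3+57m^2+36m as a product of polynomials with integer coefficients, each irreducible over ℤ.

Group: 4n(3n^2+15ny+10nm+4n+12y^2+13ym+16y+3m^2+12m) + (y+4m+3)(3n^2+15ny+10nm+4n+12y^2+13ym+16y+3m^2+12m); both groups contain (3n^2+15ny+10nm+4n+12y^2+13ym+16y+3m^2+12m), so (4n+y+4m+3) is a factor with cofactor 3n^2+15ny+10nm+4n+12y^2+13ym+16y+3m^2+12m.
The cofactor groups again: 3n^2+15ny+10nm+4n+12y^2+13ym+16y+3m^2+12m = n(3n+3y+m+4) + (4y+3m)(3n+3y+m+4); both groups contain (3n+3y+m+4), giving (n+4y+3m)(3n+3y+m+4).

(n+4y+3m)(4n+y+4m+3)(3n+3y+m+4)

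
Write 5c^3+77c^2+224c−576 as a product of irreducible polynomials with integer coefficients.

Among the possible rational roots, c = −8 is a root, giving the factor (c+8) and quotient 5c^2+37c−72.
The remaining quadratic factors as (c+9)(5c−8).

(5c−8)(c+8)(c+9)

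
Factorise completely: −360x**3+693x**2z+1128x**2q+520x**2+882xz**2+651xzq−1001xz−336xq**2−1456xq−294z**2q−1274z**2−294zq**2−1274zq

Group: 5x(−72x**2−63xz+24xq+104x+21zq+91z) + (−14z−14q)(−72x**2−63xz+24xq+104x+21zq+91z); both groups contain (−72x**2−63xz+24xq+104x+21zq+91z), so (5x−14z−14q) is a factor with cofactor −72x**2−63xz+24xq+104x+21zq+91z.
The cofactor groups again: −72x**2−63xz+24xq+104x+21zq+91z = −9x(8x+7z) + (3q+13)(8x+7z); both groups contain (8x+7z), giving −(9x−3q−13)(8x+7z).

−(5x−14z−14q)(9x−3q−13)(8x+7z)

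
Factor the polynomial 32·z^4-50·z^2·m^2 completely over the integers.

Every term has a factor of 2·z^2. Then 16·z^2-25·m^2 = (4·z)² − (5·m)².

2·z^2·(4·z-5·m)·(4·z+5·m)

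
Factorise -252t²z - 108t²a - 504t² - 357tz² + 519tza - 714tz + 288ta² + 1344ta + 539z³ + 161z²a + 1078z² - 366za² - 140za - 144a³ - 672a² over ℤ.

-(3t + 7z - 6a)(12t - 11z - 8a)(7z + 3a + 14)

Group: 7z(-36t² - 51tz + 96ta + 77z² - 10za - 48a²) + (3a + 14)(-36t² - 51tz + 96ta + 77z² - 10za - 48a²); both groups contain (-36t² - 51tz + 96ta + 77z² - 10za - 48a²), so (7z + 3a + 14) is a factor with cofactor -36t² - 51tz + 96ta + 77z² - 10za - 48a².
The cofactor groups again: -36t² - 51tz + 96ta + 77z² - 10za - 48a² = -12t(3t + 7z - 6a) + (11z + 8a)(3t + 7z - 6a); both groups contain (3t + 7z - 6a), giving -(12t - 11z - 8a)(3t + 7z - 6a).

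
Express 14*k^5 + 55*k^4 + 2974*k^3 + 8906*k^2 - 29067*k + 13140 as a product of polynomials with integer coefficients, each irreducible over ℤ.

(2*k - 3)*(7*k - 4)*(k + 5)*(k^2 + k + 219)

Testing divisors of the constant over divisors of the leading coefficient, k = 3/2 is a root, so (2*k - 3) divides it; the quotient is 7*k^4 + 38*k^3 + 1544*k^2 + 6769*k - 4380.
Next, k = -5 is a root, so (k + 5) divides it; the quotient is 7*k^3 + 3*k^2 + 1529*k - 876.
Then k = 4/7 is a root, so (7*k - 4) divides it; the quotient is k^2 + k + 219.
The quadratic k^2 + k + 219 has discriminant -875 < 0 and is irreducible over ℤ.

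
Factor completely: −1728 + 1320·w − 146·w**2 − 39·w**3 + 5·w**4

(5·w − 9)·(w + 6)·(w − 4)·(w − 8)

Testing divisors of the constant over divisors of the leading coefficient, w = 8 is a root, giving the factor (w − 8) and quotient 5·w**3 + w**2 − 138·w + 216.
Next, w = 4 is a root, giving the factor (w − 4) and quotient 5·w**2 + 21·w − 54.
The remaining quadratic factors as (5·w − 9)(w + 6).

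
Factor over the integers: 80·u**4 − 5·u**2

5·u**2·(4·u + 1)·(4·u − 1)

Every term has a factor of 5·u**2. Then 16·u**2 − 1 = (4·u)² − (1)².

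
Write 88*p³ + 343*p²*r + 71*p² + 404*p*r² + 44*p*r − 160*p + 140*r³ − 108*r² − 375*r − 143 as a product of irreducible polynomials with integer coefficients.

Group: 11*p*(8*p² + 21*p*r − 3*p + 10*r² − 17*r − 11) + (14*r + 13)*(8*p² + 21*p*r − 3*p + 10*r² − 17*r − 11); both groups contain (8*p² + 21*p*r − 3*p + 10*r² − 17*r − 11), so (11*p + 14*r + 13) is a factor with cofactor 8*p² + 21*p*r − 3*p + 10*r² − 17*r − 11.
The cofactor groups again: 8*p² + 21*p*r − 3*p + 10*r² − 17*r − 11 = 8*p*(p + 2*r + 1) + (5*r − 11)*(p + 2*r + 1); both groups contain (p + 2*r + 1), giving (8*p + 5*r − 11)*(p + 2*r + 1).

(11*p + 14*r + 13)*(8*p + 5*r − 11)*(p + 2*r + 1)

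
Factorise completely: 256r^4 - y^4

(4r + y)(4r - y)(16r^2 + y^2)

Difference of squares twice: with A = 4r and B = y, A⁴ − B⁴ = (A² − B²)(A² + B²), and A² − B² factors again.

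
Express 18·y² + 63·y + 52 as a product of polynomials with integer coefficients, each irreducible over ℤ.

(3·y + 4)·(6·y + 13)

Need a pair with product 18·52 = 936 and sum 63: that's 24 and 39.
Split the middle term: 18·y² + 24·y + 39·y + 52 = 6·y·(3·y + 4) + 13·(3·y + 4).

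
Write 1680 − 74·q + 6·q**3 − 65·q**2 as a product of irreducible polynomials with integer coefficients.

(2·q − 15)·(3·q + 14)·(q − 8)

Testing divisors of the constant over divisors of the leading coefficient, q = 8 is a root, so (q − 8) is a factor; dividing leaves 6·q**2 − 17·q − 210.
The remaining quadratic factors as (2·q − 15)(3·q + 14).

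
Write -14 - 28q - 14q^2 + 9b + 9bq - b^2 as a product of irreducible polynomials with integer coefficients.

-(b - 2q - 2)(b - 7q - 7)

Group: -b(b - 2q - 2) + (7q + 7)(b - 2q - 2); both groups contain (b - 2q - 2).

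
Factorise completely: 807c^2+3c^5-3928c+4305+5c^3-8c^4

Among the possible rational roots, c = -7 is a root, giving the factor (c+7) and quotient 3c^4-29c^3+208c^2-649c+615.
Next, c = 5/3 is a root, so (3c-5) divides it; the quotient is c^3-8c^2+56c-123.
Then c = 3 is a root, giving the factor (c-3) and quotient c^2-5c+41.
The quadratic c^2-5c+41 has discriminant -139 < 0 and is irreducible over ℤ.

(3c-5)(c+7)(c-3)(c^2-5c+41)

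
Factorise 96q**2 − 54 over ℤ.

Every term has a factor of 6. Then 16q**2 − 9 = (4q)² − (3)².

6(4q + 3)(4q − 3)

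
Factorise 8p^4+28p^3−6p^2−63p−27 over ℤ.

By the rational root theorem, p = −3 is a root, giving the factor (p+3) and quotient 8p^3+4p^2−18p−9.
Continuing, p = −1/2 is a root, so (2p+1) is a factor; dividing leaves 4p^2−9.
The remaining quadratic factors as (2p−3)(2p+3).

(2p+1)(2p+3)(2p−3)(p+3)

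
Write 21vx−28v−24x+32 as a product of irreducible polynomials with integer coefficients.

Group as (21vx−28v) + (−24x+32) = 7v(3x−4) − 8(3x−4).
Both groups share the factor (3x−4).

(3x−4)(7v−8)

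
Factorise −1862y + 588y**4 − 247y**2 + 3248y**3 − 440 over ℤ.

(2y + 11)(6y − 5)(7y + 2)(7y + 4)

Testing divisors of the constant over divisors of the leading coefficient, y = −11/2 is a root, so (2y + 11) divides it; the quotient is 294y**3 + 7y**2 − 162y − 40.
Next, y = −4/7 is a root, so (7y + 4) is a factor; dividing leaves 42y**2 − 23y − 10.
The remaining quadratic factors as (6y − 5)(7y + 2).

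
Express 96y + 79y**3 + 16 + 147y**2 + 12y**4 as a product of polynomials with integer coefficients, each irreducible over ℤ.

(3y + 4)(4y + 1)(y + 1)(y + 4)

Among the possible rational roots, y = −1 is a root, giving the factor (y + 1) and quotient 12y**3 + 67y**2 + 80y + 16.
Continuing, y = −1/4 is a root, so (4y + 1) divides it; the quotient is 3y**2 + 16y + 16.
The remaining quadratic factors as (y + 4)(3y + 4).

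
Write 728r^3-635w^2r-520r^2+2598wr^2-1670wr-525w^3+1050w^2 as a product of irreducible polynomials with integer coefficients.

-(7w-13r)(5w+14r-10)(15w+4r)

Group: 5w(-105w^2+167wr+52r^2) + (14r-10)(-105w^2+167wr+52r^2); both groups contain (-105w^2+167wr+52r^2), so (5w+14r-10) is a factor with cofactor -105w^2+167wr+52r^2.
The cofactor groups again: -105w^2+167wr+52r^2 = -15w(7w-13r) - 4r(7w-13r); both groups contain (7w-13r), giving -(15w+4r)(7w-13r).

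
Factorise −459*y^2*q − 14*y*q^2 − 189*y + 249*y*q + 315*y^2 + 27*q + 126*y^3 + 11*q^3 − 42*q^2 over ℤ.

(3*y − 11*q + 9)*(7*y − q)*(6*y + q − 3)

Group: 7*y*(18*y^2 − 63*y*q + 45*y − 11*q^2 + 42*q − 27) − q*(18*y^2 − 63*y*q + 45*y − 11*q^2 + 42*q − 27); both groups contain (18*y^2 − 63*y*q + 45*y − 11*q^2 + 42*q − 27), so (7*y − q) is a factor with cofactor 18*y^2 − 63*y*q + 45*y − 11*q^2 + 42*q − 27.
The cofactor groups again: 18*y^2 − 63*y*q + 45*y − 11*q^2 + 42*q − 27 = 6*y*(3*y − 11*q + 9) + (q − 3)*(3*y − 11*q + 9); both groups contain (3*y − 11*q + 9), giving (6*y + q − 3)*(3*y − 11*q + 9).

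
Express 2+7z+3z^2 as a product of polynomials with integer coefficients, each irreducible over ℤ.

(3z+1)(z+2)

Need a pair with product 3·2 = 6 and sum 7: that's 6 and 1.
Split the middle term: 3z^2+6z + z+2 = 3z(z+2) + (z+2).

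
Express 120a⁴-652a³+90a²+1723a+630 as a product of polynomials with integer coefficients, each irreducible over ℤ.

(2a-5)(2a-9)(5a+2)(6a+7)

Trying the rational-root candidates, a = 5/2 is a root, so (2a-5) divides it; the quotient is 60a³-176a²-395a-126.
Next, a = -2/5 is a root, giving the factor (5a+2) and quotient 12a²-40a-63.
The remaining quadratic factors as (6a+7)(2a-9).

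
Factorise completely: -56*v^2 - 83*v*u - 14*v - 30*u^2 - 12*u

-(8*v + 5*u + 2)*(7*v + 6*u)

Group: -8*v*(7*v + 6*u) + (-5*u - 2)*(7*v + 6*u); both groups contain (7*v + 6*u).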